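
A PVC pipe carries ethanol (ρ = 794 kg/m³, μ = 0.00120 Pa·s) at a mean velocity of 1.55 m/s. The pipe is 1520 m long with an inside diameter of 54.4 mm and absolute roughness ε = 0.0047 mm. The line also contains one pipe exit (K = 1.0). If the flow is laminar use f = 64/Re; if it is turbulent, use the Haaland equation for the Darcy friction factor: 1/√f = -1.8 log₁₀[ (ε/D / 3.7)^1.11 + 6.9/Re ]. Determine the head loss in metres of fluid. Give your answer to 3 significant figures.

Reynolds number Re = ρVD/μ = 794 · 1.55 · 0.0544 / 0.0012 = 5.579e+04.
Re > 4000 → turbulent. Relative roughness ε/D = 4.7e-06/0.0544 = 8.64e-05. Haaland: 1/√f = -1.8 log₁₀[(8.64e-05/3.7)^1.11 + 6.9/5.579e+04] = -1.8 log₁₀[7.22e-06 + 0.000124] = 6.99, so f = 0.02047.
Total minor-loss coefficient ΣK = 1·1 = 1.
ΔP = [f·L/D + ΣK]·(ρV²/2) = [0.02047·1520/0.0544 + 1]·(794·1.55²/2) = [571.9 + 1]·953.8 = 5.465e+05 Pa.
Head loss h_f = ΔP/(ρg) = 5.465e+05/(794·9.81) = 70.2 m.

h_f ≈ 70.2 m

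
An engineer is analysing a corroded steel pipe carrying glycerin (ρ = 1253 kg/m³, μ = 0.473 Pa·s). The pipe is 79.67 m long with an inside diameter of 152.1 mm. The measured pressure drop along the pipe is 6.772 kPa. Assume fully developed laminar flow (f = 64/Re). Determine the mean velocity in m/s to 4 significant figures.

V ≈ 0.1299 m/s

For laminar flow, f = 64/Re with Re = ρVD/μ, so Darcy-Weisbach reduces to ΔP = 32μLV/D². Solving for V: V = ΔP·D²/(32μL) = 6772·(0.1521)²/(32·0.473·79.67) = 0.1299 m/s.
Check: Re = ρVD/μ = 1253·0.1299·0.1521/0.473 = 52.35 < 2300, so the laminar assumption holds.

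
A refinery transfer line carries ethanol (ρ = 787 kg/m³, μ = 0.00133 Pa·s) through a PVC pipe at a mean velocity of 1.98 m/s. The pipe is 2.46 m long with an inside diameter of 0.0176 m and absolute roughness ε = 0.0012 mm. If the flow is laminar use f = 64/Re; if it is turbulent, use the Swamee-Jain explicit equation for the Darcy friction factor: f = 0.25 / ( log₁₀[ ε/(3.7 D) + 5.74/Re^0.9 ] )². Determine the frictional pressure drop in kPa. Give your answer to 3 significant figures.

ΔP ≈ 5.56 kPa

Reynolds number Re = ρVD/μ = 787 · 1.98 · 0.0176 / 0.00133 = 2.062e+04.
Re > 4000 → turbulent. Relative roughness ε/D = 1.2e-06/0.0176 = 6.82e-05. Swamee-Jain: f = 0.25/(log₁₀[6.82e-05/3.7 + 5.74/2.062e+04^0.9])² = 0.25/(log₁₀[1.84e-05 + 0.000752])² = 0.25/(-3.113)² = 0.02579.
Darcy-Weisbach: ΔP = f(L/D)(ρV²/2) = 0.02579·(2.46/0.0176)·(787·1.98²/2) = 0.02579·139.8·1543 = 5561 Pa.
ΔP = 5561 Pa = 5.56 kPa.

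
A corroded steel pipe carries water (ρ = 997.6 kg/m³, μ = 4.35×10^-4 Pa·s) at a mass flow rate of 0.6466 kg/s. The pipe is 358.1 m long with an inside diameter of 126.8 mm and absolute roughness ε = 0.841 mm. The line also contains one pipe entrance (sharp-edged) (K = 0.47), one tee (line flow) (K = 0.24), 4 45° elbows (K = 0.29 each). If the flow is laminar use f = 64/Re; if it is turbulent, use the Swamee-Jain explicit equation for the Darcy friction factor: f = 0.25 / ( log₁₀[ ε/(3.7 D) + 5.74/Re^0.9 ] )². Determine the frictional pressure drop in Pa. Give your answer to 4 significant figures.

A = πD²/4 = π(0.1268)²/4 = 0.01263 m²; mean velocity V = ṁ/(ρA) = 0.6466/(997.6 · 0.01263) = 0.05133 m/s.
Reynolds number Re = ρVD/μ = 997.6 · 0.05133 · 0.1268 / 0.000435 = 1.493e+04.
Re > 4000 → turbulent. Relative roughness ε/D = 0.000841/0.1268 = 0.00663. Swamee-Jain: f = 0.25/(log₁₀[0.00663/3.7 + 5.74/1.493e+04^0.9])² = 0.25/(log₁₀[0.00179 + 0.00101])² = 0.25/(-2.553)² = 0.03835.
Total minor-loss coefficient ΣK = 1·0.47 + 1·0.24 + 4·0.29 = 1.87.
ΔP = [f·L/D + ΣK]·(ρV²/2) = [0.03835·358.1/0.1268 + 1.87]·(997.6·0.05133²/2) = [108.3 + 1.87]·1.314 = 144.8 Pa.

ΔP ≈ 144.8 Pa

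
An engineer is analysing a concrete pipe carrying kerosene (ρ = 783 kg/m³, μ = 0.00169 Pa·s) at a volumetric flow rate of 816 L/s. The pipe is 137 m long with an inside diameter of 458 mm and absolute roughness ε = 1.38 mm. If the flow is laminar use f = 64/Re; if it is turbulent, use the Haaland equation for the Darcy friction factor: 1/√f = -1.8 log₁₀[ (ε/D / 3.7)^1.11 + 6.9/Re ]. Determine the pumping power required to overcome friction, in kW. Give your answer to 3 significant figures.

P ≈ 61.8 kW

Q = 816 L/s = 816/1000 = 0.816 m³/s.
Cross-sectional area A = πD²/4 = π(0.458)²/4 = 0.1647 m²; mean velocity V = Q/A = 0.816/0.1647 = 4.953 m/s.
Reynolds number Re = ρVD/μ = 783 · 4.953 · 0.458 / 0.00169 = 1.051e+06.
Re > 4000 → turbulent. Relative roughness ε/D = 0.00138/0.458 = 0.00301. Haaland: 1/√f = -1.8 log₁₀[(0.00301/3.7)^1.11 + 6.9/1.051e+06] = -1.8 log₁₀[0.000372 + 6.57e-06] = 6.159, so f = 0.02637.
Darcy-Weisbach: ΔP = f(L/D)(ρV²/2) = 0.02637·(137/0.458)·(783·4.953²/2) = 0.02637·299.1·9604 = 7.575e+04 Pa.
Pumping power P = QΔP = 0.816·7.575e+04 = 61810 W = 61.8 kW.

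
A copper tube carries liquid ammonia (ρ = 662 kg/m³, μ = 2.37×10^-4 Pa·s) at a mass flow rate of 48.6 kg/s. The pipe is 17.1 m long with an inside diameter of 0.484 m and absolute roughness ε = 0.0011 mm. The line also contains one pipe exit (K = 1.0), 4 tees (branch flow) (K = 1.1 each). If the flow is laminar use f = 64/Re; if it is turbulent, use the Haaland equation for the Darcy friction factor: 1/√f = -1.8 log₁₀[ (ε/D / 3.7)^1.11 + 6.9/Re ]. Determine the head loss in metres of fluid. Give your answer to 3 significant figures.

h_f ≈ 0.0475 m

A = πD²/4 = π(0.484)²/4 = 0.184 m²; mean velocity V = ṁ/(ρA) = 48.6/(662 · 0.184) = 0.399 m/s.
Reynolds number Re = ρVD/μ = 662 · 0.399 · 0.484 / 0.000237 = 5.395e+05.
Re > 4000 → turbulent. Relative roughness ε/D = 1.1e-06/0.484 = 2.27e-06. Haaland: 1/√f = -1.8 log₁₀[(2.27e-06/3.7)^1.11 + 6.9/5.395e+05] = -1.8 log₁₀[1.27e-07 + 1.28e-05] = 8.8, so f = 0.01291.
Total minor-loss coefficient ΣK = 1·1 + 4·1.1 = 5.4.
ΔP = [f·L/D + ΣK]·(ρV²/2) = [0.01291·17.1/0.484 + 5.4]·(662·0.399²/2) = [0.4562 + 5.4]·52.7 = 308.6 Pa.
Head loss h_f = ΔP/(ρg) = 308.6/(662·9.81) = 0.0475 m.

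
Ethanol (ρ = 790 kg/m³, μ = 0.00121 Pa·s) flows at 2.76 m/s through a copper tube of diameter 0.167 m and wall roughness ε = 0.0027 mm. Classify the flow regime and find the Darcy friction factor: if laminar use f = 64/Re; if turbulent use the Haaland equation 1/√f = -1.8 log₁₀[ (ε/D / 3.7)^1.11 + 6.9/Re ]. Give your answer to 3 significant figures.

f ≈ 0.0145

Re = ρVD/μ = 790·2.76·0.167/0.00121 = 3.009e+05.
Re > 4000 → turbulent. ε/D = 2.7e-06/0.167 = 1.62e-05; Haaland: 1/√f = -1.8 log₁₀[1.12e-06 + 2.29e-05] = 8.314, so f = 0.01447.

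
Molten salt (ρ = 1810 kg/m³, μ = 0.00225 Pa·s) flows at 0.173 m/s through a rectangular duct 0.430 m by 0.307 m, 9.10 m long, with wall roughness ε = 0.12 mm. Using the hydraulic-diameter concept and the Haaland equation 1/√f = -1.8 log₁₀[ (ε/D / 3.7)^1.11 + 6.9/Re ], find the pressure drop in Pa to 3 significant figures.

ΔP ≈ 15.0 Pa

Hydraulic diameter D_h = 4A/P = 4·(0.43·0.307)/(2·(0.43+0.307)) = 0.528/1.474 = 0.3582 m.
Re = ρVD_h/μ = 1810·0.173·0.3582/0.00225 = 4.986e+04.
ε/D_h = 0.00012/0.3582 = 0.000335; Haaland gives 1/√f = -1.8 log₁₀[3.25e-05+0.000138] = 6.781, so f = 0.02175.
ΔP = f(L/D_h)(ρV²/2) = 0.02175·9.1/0.3582·27.09 = 14.96 Pa.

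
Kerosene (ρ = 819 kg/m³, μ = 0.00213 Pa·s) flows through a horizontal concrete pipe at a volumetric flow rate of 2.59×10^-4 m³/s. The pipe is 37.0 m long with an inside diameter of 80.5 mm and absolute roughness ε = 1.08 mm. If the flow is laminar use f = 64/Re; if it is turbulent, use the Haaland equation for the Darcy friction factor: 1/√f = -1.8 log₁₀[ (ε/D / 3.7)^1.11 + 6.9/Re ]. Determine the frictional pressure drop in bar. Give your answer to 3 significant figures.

Cross-sectional area A = πD²/4 = π(0.0805)²/4 = 0.00509 m²; mean velocity V = Q/A = 0.000259/0.00509 = 0.05089 m/s.
Reynolds number Re = ρVD/μ = 819 · 0.05089 · 0.0805 / 0.00213 = 1575.
Re < 2300 → laminar flow, so f = 64/Re = 64/1575 = 0.04063 (the turbulent correlation is not needed).
Darcy-Weisbach: ΔP = f(L/D)(ρV²/2) = 0.04063·(37/0.0805)·(819·0.05089²/2) = 0.04063·459.6·1.06 = 19.8 Pa.
ΔP = 19.8 Pa = 1.98×10^-4 bar.

ΔP ≈ 1.98×10^-4 bar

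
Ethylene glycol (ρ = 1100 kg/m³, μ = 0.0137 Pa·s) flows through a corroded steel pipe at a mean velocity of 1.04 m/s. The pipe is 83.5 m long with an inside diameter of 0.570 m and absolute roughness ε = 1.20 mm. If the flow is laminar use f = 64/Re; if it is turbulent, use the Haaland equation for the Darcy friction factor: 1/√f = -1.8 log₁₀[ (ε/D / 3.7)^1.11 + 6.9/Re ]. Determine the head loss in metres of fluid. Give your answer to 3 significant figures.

Reynolds number Re = ρVD/μ = 1100 · 1.04 · 0.57 / 0.0137 = 4.76e+04.
Re > 4000 → turbulent. Relative roughness ε/D = 0.0012/0.57 = 0.00211. Haaland: 1/√f = -1.8 log₁₀[(0.00211/3.7)^1.11 + 6.9/4.76e+04] = -1.8 log₁₀[0.00025 + 0.000145] = 6.126, so f = 0.02665.
Darcy-Weisbach: ΔP = f(L/D)(ρV²/2) = 0.02665·(83.5/0.57)·(1100·1.04²/2) = 0.02665·146.5·594.9 = 2322 Pa.
Head loss h_f = ΔP/(ρg) = 2322/(1100·9.81) = 0.215 m.

h_f ≈ 0.215 m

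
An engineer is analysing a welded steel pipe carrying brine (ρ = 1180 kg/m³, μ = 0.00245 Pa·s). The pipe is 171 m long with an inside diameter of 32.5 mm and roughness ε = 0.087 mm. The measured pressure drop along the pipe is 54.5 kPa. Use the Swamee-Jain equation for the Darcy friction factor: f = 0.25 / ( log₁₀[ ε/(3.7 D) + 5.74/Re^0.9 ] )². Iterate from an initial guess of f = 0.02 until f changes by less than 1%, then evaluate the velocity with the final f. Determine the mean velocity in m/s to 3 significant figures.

V ≈ 0.714 m/s

Rearranging Darcy-Weisbach: V = √(2·ΔP·D/(f·L·ρ)). With ε/D = 8.7e-05/0.0325 = 0.00268, iterate starting from f = 0.02:
  f = 0.02 → V = √(2·5.45e+04·0.0325/(0.02·171·1180)) = 0.9369 m/s; Re = ρVD/μ = 1.467e+04; f → 0.03286
  f = 0.03286 → V = 0.7309 m/s; Re = 1.144e+04; f → 0.03432
  f = 0.03432 → V = 0.7152 m/s; Re = 1.119e+04; f → 0.03446
Converged (Δf/f < 1%). With the final f = 0.03446: V = √(2·5.45e+04·0.0325/(0.03446·171·1180)) = 0.7137 m/s.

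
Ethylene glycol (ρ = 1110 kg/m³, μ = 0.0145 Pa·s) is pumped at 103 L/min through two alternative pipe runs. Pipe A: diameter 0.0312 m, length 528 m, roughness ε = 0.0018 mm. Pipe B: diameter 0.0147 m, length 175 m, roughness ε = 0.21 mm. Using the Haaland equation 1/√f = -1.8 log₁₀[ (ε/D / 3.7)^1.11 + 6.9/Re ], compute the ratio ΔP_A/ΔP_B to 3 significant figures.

Pipe A: V = Q/A = 0.001717/0.0007645 = 2.245 m/s; Re = 5363; ε/D = 5.77e-05; Haaland → f = 0.03698; ΔP_A = f(L/D)(ρV²/2) = 1.751e+06 Pa.
Pipe B: V = Q/A = 0.001717/0.0001697 = 10.11 m/s; Re = 1.138e+04; ε/D = 0.0143; Haaland → f = 0.04679; ΔP_B = f(L/D)(ρV²/2) = 3.163e+07 Pa.
ΔP_A/ΔP_B = 1.751e+06/3.163e+07 = 0.0554.

ΔP_A/ΔP_B ≈ 0.0554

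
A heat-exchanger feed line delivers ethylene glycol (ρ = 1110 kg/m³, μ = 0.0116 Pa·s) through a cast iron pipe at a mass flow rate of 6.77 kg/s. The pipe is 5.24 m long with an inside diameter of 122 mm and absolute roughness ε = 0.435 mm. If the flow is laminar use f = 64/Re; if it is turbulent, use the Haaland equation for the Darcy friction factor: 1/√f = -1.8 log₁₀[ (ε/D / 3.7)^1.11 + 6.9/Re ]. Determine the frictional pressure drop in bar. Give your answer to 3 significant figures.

A = πD²/4 = π(0.122)²/4 = 0.01169 m²; mean velocity V = ṁ/(ρA) = 6.77/(1110 · 0.01169) = 0.5217 m/s.
Reynolds number Re = ρVD/μ = 1110 · 0.5217 · 0.122 / 0.0116 = 6091.
Re > 4000 → turbulent. Relative roughness ε/D = 0.000435/0.122 = 0.00357. Haaland: 1/√f = -1.8 log₁₀[(0.00357/3.7)^1.11 + 6.9/6091] = -1.8 log₁₀[0.000449 + 0.00113] = 5.042, so f = 0.03934.
Darcy-Weisbach: ΔP = f(L/D)(ρV²/2) = 0.03934·(5.24/0.122)·(1110·0.5217²/2) = 0.03934·42.95·151.1 = 255.3 Pa.
ΔP = 255.3 Pa = 0.00255 bar.

ΔP ≈ 0.00255 bar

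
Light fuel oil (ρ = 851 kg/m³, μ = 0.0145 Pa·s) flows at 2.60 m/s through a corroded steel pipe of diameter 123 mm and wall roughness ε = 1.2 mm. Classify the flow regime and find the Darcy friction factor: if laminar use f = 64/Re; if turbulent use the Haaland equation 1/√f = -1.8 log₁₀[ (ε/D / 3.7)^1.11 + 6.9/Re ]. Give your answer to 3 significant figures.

Re = ρVD/μ = 851·2.6·0.123/0.0145 = 1.877e+04.
Re > 4000 → turbulent. ε/D = 0.0012/0.123 = 0.00976; Haaland: 1/√f = -1.8 log₁₀[0.00137 + 0.000368] = 4.967, so f = 0.04053.

f ≈ 0.0405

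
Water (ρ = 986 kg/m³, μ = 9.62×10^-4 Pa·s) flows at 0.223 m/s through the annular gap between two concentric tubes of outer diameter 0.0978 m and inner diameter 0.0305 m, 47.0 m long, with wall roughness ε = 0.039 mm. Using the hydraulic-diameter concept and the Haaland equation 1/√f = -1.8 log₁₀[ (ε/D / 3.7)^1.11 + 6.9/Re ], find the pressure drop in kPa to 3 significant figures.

ΔP ≈ 0.487 kPa

Hydraulic diameter D_h = 4A/P = D_o - D_i = 0.0978 - 0.0305 = 0.0673 m.
Re = ρVD_h/μ = 986·0.223·0.0673/0.000962 = 1.538e+04.
ε/D_h = 3.9e-05/0.0673 = 0.000579; Haaland gives 1/√f = -1.8 log₁₀[5.97e-05+0.000449] = 5.929, so f = 0.02845.
ΔP = f(L/D_h)(ρV²/2) = 0.02845·47/0.0673·24.52 = 487.1 Pa.
ΔP = 0.487 kPa.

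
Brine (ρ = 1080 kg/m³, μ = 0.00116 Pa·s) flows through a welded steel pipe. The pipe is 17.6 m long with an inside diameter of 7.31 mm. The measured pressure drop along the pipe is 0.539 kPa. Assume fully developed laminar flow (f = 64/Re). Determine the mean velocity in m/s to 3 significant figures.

For laminar flow, f = 64/Re with Re = ρVD/μ, so Darcy-Weisbach reduces to ΔP = 32μLV/D². Solving for V: V = ΔP·D²/(32μL) = 539·(0.00731)²/(32·0.00116·17.6) = 0.04409 m/s.
Check: Re = ρVD/μ = 1080·0.04409·0.00731/0.00116 = 300 < 2300, so the laminar assumption holds.

V ≈ 0.0441 m/s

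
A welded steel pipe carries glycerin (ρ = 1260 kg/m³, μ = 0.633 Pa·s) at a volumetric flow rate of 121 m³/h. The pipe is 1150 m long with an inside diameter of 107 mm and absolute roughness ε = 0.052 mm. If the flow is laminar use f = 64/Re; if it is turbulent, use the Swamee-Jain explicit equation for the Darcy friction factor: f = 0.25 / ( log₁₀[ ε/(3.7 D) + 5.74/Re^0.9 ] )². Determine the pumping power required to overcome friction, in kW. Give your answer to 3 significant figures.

Q = 121 m³/h = 121/3600 = 0.03361 m³/s.
Cross-sectional area A = πD²/4 = π(0.107)²/4 = 0.008992 m²; mean velocity V = Q/A = 0.03361/0.008992 = 3.738 m/s.
Reynolds number Re = ρVD/μ = 1260 · 3.738 · 0.107 / 0.633 = 796.1.
Re < 2300 → laminar flow, so f = 64/Re = 64/796.1 = 0.08039 (the turbulent correlation is not needed).
Darcy-Weisbach: ΔP = f(L/D)(ρV²/2) = 0.08039·(1150/0.107)·(1260·3.738²/2) = 0.08039·1.075e+04·8802 = 7.605e+06 Pa.
Pumping power P = QΔP = 0.03361·7.605e+06 = 255600 W = 256 kW.

P ≈ 256 kW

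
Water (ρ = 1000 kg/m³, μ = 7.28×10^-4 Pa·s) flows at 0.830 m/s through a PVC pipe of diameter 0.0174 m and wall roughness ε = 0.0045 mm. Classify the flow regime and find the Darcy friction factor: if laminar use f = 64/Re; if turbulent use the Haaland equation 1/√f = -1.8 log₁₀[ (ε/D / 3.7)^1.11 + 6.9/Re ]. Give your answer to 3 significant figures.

f ≈ 0.0262

Re = ρVD/μ = 1000·0.83·0.0174/0.000728 = 1.984e+04.
Re > 4000 → turbulent. ε/D = 4.5e-06/0.0174 = 0.000259; Haaland: 1/√f = -1.8 log₁₀[2.44e-05 + 0.000348] = 6.173, so f = 0.02625.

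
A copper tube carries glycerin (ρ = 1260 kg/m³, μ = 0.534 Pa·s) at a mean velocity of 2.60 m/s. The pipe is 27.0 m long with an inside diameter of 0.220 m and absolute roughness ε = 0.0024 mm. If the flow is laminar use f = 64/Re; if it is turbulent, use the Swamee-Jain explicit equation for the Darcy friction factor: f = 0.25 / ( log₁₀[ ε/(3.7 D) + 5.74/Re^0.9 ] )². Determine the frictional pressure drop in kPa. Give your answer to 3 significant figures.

ΔP ≈ 24.8 kPa

Reynolds number Re = ρVD/μ = 1260 · 2.6 · 0.22 / 0.534 = 1350.
Re < 2300 → laminar flow, so f = 64/Re = 64/1350 = 0.04742 (the turbulent correlation is not needed).
Darcy-Weisbach: ΔP = f(L/D)(ρV²/2) = 0.04742·(27/0.22)·(1260·2.6²/2) = 0.04742·122.7·4259 = 2.478e+04 Pa.
ΔP = 2.478e+04 Pa = 24.8 kPa.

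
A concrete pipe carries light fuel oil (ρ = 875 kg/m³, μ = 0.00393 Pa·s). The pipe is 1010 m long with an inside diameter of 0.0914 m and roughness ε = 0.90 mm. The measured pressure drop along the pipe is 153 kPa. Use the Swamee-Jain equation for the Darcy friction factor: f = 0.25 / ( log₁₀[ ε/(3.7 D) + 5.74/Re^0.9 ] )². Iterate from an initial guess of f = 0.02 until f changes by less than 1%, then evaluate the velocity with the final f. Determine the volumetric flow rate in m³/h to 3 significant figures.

Rearranging Darcy-Weisbach: V = √(2·ΔP·D/(f·L·ρ)). With ε/D = 0.0009/0.0914 = 0.00985, iterate starting from f = 0.02:
  f = 0.02 → V = √(2·1.53e+05·0.0914/(0.02·1010·875)) = 1.258 m/s; Re = ρVD/μ = 2.56e+04; f → 0.04051
  f = 0.04051 → V = 0.8838 m/s; Re = 1.799e+04; f → 0.0415
  f = 0.0415 → V = 0.8733 m/s; Re = 1.777e+04; f → 0.04153
Converged (Δf/f < 1%). With the final f = 0.04153: V = √(2·1.53e+05·0.0914/(0.04153·1010·875)) = 0.8729 m/s.
Q = V·A = 0.8729·(π/4·0.0914²) = 0.005727 m³/s = 20.6 m³/h.

Q ≈ 20.6 m³/h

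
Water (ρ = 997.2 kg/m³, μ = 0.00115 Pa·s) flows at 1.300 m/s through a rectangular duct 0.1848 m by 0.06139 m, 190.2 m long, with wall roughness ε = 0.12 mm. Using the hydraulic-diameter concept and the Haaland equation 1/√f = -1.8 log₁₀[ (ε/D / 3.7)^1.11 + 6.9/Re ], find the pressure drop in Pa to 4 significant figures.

ΔP ≈ 39820 Pa

Hydraulic diameter D_h = 4A/P = 4·(0.1848·0.06139)/(2·(0.1848+0.06139)) = 0.04538/0.4924 = 0.09216 m.
Re = ρVD_h/μ = 997.2·1.3·0.09216/0.00115 = 1.039e+05.
ε/D_h = 0.00012/0.09216 = 0.0013; Haaland gives 1/√f = -1.8 log₁₀[0.000147+6.64e-05] = 6.608, so f = 0.0229.
ΔP = f(L/D_h)(ρV²/2) = 0.0229·190.2/0.09216·842.6 = 3.982e+04 Pa.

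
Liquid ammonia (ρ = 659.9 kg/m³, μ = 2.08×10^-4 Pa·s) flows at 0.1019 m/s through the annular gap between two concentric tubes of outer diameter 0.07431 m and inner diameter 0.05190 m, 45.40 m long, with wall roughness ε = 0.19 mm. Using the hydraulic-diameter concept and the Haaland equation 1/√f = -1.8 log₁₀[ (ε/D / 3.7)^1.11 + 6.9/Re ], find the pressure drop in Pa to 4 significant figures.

ΔP ≈ 300.0 Pa

Hydraulic diameter D_h = 4A/P = D_o - D_i = 0.07431 - 0.0519 = 0.02241 m.
Re = ρVD_h/μ = 659.9·0.1019·0.02241/0.000208 = 7245.
ε/D_h = 0.00019/0.02241 = 0.00848; Haaland gives 1/√f = -1.8 log₁₀[0.00117+0.000952] = 4.81, so f = 0.04322.
ΔP = f(L/D_h)(ρV²/2) = 0.04322·45.4/0.02241·3.426 = 300 Pa.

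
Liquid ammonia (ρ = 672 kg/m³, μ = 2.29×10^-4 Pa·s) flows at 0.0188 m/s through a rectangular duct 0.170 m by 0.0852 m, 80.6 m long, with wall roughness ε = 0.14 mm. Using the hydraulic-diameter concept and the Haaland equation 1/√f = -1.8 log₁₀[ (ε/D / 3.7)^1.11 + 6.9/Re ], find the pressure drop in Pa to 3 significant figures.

Hydraulic diameter D_h = 4A/P = 4·(0.17·0.0852)/(2·(0.17+0.0852)) = 0.05794/0.5104 = 0.1135 m.
Re = ρVD_h/μ = 672·0.0188·0.1135/0.000229 = 6262.
ε/D_h = 0.00014/0.1135 = 0.00123; Haaland gives 1/√f = -1.8 log₁₀[0.000138+0.0011] = 5.232, so f = 0.03653.
ΔP = f(L/D_h)(ρV²/2) = 0.03653·80.6/0.1135·0.1188 = 3.081 Pa.

ΔP ≈ 3.08 Pa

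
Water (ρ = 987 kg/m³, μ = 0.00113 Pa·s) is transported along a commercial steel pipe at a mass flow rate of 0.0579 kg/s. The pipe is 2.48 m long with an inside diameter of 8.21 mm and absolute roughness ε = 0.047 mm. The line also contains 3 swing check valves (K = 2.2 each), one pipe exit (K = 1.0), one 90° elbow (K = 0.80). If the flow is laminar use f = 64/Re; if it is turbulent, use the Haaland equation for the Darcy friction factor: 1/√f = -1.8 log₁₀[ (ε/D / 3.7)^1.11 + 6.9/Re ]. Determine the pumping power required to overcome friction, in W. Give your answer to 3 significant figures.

P ≈ 0.725 W

A = πD²/4 = π(0.00821)²/4 = 5.294e-05 m²; mean velocity V = ṁ/(ρA) = 0.0579/(987 · 5.294e-05) = 1.108 m/s.
Reynolds number Re = ρVD/μ = 987 · 1.108 · 0.00821 / 0.00113 = 7946.
Re > 4000 → turbulent. Relative roughness ε/D = 4.7e-05/0.00821 = 0.00572. Haaland: 1/√f = -1.8 log₁₀[(0.00572/3.7)^1.11 + 6.9/7946] = -1.8 log₁₀[0.000759 + 0.000868] = 5.019, so f = 0.03969.
Total minor-loss coefficient ΣK = 3·2.2 + 1·1 + 1·0.8 = 8.4.
ΔP = [f·L/D + ΣK]·(ρV²/2) = [0.03969·2.48/0.00821 + 8.4]·(987·1.108²/2) = [11.99 + 8.4]·606 = 1.236e+04 Pa.
Q = ṁ/ρ = 0.0579/987 = 5.866e-05 m³/s.
Pumping power P = QΔP = 5.866e-05·1.236e+04 = 0.7248 W = 0.725 W.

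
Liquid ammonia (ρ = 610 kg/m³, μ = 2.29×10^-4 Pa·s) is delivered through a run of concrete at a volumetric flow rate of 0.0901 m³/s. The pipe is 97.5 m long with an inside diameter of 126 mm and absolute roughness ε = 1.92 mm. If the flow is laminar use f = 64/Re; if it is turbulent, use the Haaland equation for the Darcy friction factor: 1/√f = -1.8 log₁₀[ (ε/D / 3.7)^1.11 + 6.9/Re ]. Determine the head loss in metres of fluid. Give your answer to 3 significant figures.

h_f ≈ 90.7 m

Cross-sectional area A = πD²/4 = π(0.126)²/4 = 0.01247 m²; mean velocity V = Q/A = 0.0901/0.01247 = 7.226 m/s.
Reynolds number Re = ρVD/μ = 610 · 7.226 · 0.126 / 0.000229 = 2.425e+06.
Re > 4000 → turbulent. Relative roughness ε/D = 0.00192/0.126 = 0.0152. Haaland: 1/√f = -1.8 log₁₀[(0.0152/3.7)^1.11 + 6.9/2.425e+06] = -1.8 log₁₀[0.00225 + 2.85e-06] = 4.765, so f = 0.04405.
Darcy-Weisbach: ΔP = f(L/D)(ρV²/2) = 0.04405·(97.5/0.126)·(610·7.226²/2) = 0.04405·773.8·1.593e+04 = 5.428e+05 Pa.
Head loss h_f = ΔP/(ρg) = 5.428e+05/(610·9.81) = 90.7 m.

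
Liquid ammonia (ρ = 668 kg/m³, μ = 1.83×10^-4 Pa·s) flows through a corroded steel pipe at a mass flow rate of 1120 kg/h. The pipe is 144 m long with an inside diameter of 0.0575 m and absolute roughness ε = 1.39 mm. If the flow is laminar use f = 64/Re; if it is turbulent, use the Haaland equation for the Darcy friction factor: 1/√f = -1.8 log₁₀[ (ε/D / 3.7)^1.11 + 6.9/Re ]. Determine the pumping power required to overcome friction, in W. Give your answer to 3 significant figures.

P ≈ 0.669 W

ṁ = 1120 kg/h = 1120/3600 = 0.3111 kg/s.
A = πD²/4 = π(0.0575)²/4 = 0.002597 m²; mean velocity V = ṁ/(ρA) = 0.3111/(668 · 0.002597) = 0.1794 m/s.
Reynolds number Re = ρVD/μ = 668 · 0.1794 · 0.0575 / 0.000183 = 3.764e+04.
Re > 4000 → turbulent. Relative roughness ε/D = 0.00139/0.0575 = 0.0242. Haaland: 1/√f = -1.8 log₁₀[(0.0242/3.7)^1.11 + 6.9/3.764e+04] = -1.8 log₁₀[0.00376 + 0.000183] = 4.328, so f = 0.05338.
Darcy-Weisbach: ΔP = f(L/D)(ρV²/2) = 0.05338·(144/0.0575)·(668·0.1794²/2) = 0.05338·2504·10.74 = 1436 Pa.
Q = ṁ/ρ = 0.3111/668 = 0.0004657 m³/s.
Pumping power P = QΔP = 0.0004657·1436 = 0.6690 W = 0.669 W.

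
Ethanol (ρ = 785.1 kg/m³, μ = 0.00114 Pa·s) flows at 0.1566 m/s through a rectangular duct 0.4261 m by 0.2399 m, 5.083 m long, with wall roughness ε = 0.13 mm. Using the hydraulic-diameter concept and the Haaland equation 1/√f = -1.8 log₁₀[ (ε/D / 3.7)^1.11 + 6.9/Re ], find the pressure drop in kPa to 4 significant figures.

Hydraulic diameter D_h = 4A/P = 4·(0.4261·0.2399)/(2·(0.4261+0.2399)) = 0.4089/1.332 = 0.307 m.
Re = ρVD_h/μ = 785.1·0.1566·0.307/0.00114 = 3.311e+04.
ε/D_h = 0.00013/0.307 = 0.000423; Haaland gives 1/√f = -1.8 log₁₀[4.22e-05+0.000208] = 6.482, so f = 0.0238.
ΔP = f(L/D_h)(ρV²/2) = 0.0238·5.083/0.307·9.627 = 3.794 Pa.
ΔP = 0.003794 kPa.

ΔP ≈ 0.003794 kPa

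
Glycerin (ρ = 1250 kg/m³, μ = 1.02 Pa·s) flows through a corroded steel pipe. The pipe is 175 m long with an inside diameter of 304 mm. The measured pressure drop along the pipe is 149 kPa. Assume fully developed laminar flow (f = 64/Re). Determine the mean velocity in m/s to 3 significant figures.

V ≈ 2.41 m/s

For laminar flow, f = 64/Re with Re = ρVD/μ, so Darcy-Weisbach reduces to ΔP = 32μLV/D². Solving for V: V = ΔP·D²/(32μL) = 1.49e+05·(0.304)²/(32·1.02·175) = 2.411 m/s.
Check: Re = ρVD/μ = 1250·2.411·0.304/1.02 = 898.1 < 2300, so the laminar assumption holds.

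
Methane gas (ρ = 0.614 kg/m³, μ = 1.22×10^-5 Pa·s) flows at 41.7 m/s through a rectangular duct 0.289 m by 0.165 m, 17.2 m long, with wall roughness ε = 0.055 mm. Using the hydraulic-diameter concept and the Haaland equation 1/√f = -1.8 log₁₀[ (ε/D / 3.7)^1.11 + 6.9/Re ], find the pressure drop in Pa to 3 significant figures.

ΔP ≈ 699 Pa

Hydraulic diameter D_h = 4A/P = 4·(0.289·0.165)/(2·(0.289+0.165)) = 0.1907/0.908 = 0.2101 m.
Re = ρVD_h/μ = 0.614·41.7·0.2101/1.22e-05 = 4.409e+05.
ε/D_h = 5.5e-05/0.2101 = 0.000262; Haaland gives 1/√f = -1.8 log₁₀[2.47e-05+1.57e-05] = 7.909, so f = 0.01599.
ΔP = f(L/D_h)(ρV²/2) = 0.01599·17.2/0.2101·533.8 = 698.8 Pa.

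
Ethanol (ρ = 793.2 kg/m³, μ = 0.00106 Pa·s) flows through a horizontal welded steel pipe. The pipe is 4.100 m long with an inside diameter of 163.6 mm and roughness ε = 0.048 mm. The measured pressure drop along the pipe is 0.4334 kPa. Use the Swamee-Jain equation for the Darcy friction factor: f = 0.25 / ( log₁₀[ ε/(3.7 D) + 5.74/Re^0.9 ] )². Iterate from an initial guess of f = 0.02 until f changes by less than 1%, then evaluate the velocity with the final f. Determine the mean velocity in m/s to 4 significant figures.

Rearranging Darcy-Weisbach: V = √(2·ΔP·D/(f·L·ρ)). With ε/D = 4.8e-05/0.1636 = 0.000293, iterate starting from f = 0.02:
  f = 0.02 → V = √(2·433.4·0.1636/(0.02·4.1·793.2)) = 1.477 m/s; Re = ρVD/μ = 1.808e+05; f → 0.01796
  f = 0.01796 → V = 1.558 m/s; Re = 1.908e+05; f → 0.01785
Converged (Δf/f < 1%). With the final f = 0.01785: V = √(2·433.4·0.1636/(0.01785·4.1·793.2)) = 1.563 m/s.

V ≈ 1.563 m/s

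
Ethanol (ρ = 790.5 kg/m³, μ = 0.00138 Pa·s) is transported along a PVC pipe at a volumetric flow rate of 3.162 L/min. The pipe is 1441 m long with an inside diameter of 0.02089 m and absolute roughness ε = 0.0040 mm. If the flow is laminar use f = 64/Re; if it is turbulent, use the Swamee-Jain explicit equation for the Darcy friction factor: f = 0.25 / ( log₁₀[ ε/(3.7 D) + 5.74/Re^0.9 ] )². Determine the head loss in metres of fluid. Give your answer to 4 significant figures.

Q = 3.162 L/min = 3.162/60000 = 5.27e-05 m³/s.
Cross-sectional area A = πD²/4 = π(0.02089)²/4 = 0.0003427 m²; mean velocity V = Q/A = 5.27e-05/0.0003427 = 0.1538 m/s.
Reynolds number Re = ρVD/μ = 790.5 · 0.1538 · 0.02089 / 0.00138 = 1840.
Re < 2300 → laminar flow, so f = 64/Re = 64/1840 = 0.03478 (the turbulent correlation is not needed).
Darcy-Weisbach: ΔP = f(L/D)(ρV²/2) = 0.03478·(1441/0.02089)·(790.5·0.1538²/2) = 0.03478·6.898e+04·9.345 = 2.242e+04 Pa.
Head loss h_f = ΔP/(ρg) = 2.242e+04/(790.5·9.81) = 2.891 m.

h_f ≈ 2.891 m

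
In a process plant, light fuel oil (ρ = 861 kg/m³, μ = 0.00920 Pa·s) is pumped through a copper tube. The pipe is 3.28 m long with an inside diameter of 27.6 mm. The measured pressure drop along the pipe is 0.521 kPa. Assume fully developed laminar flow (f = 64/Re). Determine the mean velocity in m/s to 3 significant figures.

V ≈ 0.411 m/s

For laminar flow, f = 64/Re with Re = ρVD/μ, so Darcy-Weisbach reduces to ΔP = 32μLV/D². Solving for V: V = ΔP·D²/(32μL) = 521·(0.0276)²/(32·0.0092·3.28) = 0.411 m/s.
Check: Re = ρVD/μ = 861·0.411·0.0276/0.0092 = 1062 < 2300, so the laminar assumption holds.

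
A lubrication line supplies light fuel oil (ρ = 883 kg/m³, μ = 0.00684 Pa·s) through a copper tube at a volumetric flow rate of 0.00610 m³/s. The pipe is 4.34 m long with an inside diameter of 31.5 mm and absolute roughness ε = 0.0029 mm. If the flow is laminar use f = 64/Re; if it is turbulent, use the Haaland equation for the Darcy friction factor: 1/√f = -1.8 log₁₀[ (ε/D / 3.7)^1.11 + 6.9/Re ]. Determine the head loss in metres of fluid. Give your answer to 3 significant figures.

h_f ≈ 9.97 m

Cross-sectional area A = πD²/4 = π(0.0315)²/4 = 0.0007793 m²; mean velocity V = Q/A = 0.0061/0.0007793 = 7.827 m/s.
Reynolds number Re = ρVD/μ = 883 · 7.827 · 0.0315 / 0.00684 = 3.183e+04.
Re > 4000 → turbulent. Relative roughness ε/D = 2.9e-06/0.0315 = 9.21e-05. Haaland: 1/√f = -1.8 log₁₀[(9.21e-05/3.7)^1.11 + 6.9/3.183e+04] = -1.8 log₁₀[7.75e-06 + 0.000217] = 6.568, so f = 0.02318.
Darcy-Weisbach: ΔP = f(L/D)(ρV²/2) = 0.02318·(4.34/0.0315)·(883·7.827²/2) = 0.02318·137.8·2.705e+04 = 8.64e+04 Pa.
Head loss h_f = ΔP/(ρg) = 8.64e+04/(883·9.81) = 9.97 m.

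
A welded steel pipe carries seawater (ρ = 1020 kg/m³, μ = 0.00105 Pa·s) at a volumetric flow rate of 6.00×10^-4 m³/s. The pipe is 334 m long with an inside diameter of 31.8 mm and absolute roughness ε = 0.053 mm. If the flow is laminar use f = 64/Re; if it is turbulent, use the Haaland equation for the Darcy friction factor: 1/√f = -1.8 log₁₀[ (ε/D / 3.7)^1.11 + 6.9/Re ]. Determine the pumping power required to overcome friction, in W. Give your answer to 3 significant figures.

Cross-sectional area A = πD²/4 = π(0.0318)²/4 = 0.0007942 m²; mean velocity V = Q/A = 0.0006/0.0007942 = 0.7555 m/s.
Reynolds number Re = ρVD/μ = 1020 · 0.7555 · 0.0318 / 0.00105 = 2.334e+04.
Re > 4000 → turbulent. Relative roughness ε/D = 5.3e-05/0.0318 = 0.00167. Haaland: 1/√f = -1.8 log₁₀[(0.00167/3.7)^1.11 + 6.9/2.334e+04] = -1.8 log₁₀[0.000193 + 0.000296] = 5.96, so f = 0.02815.
Darcy-Weisbach: ΔP = f(L/D)(ρV²/2) = 0.02815·(334/0.0318)·(1020·0.7555²/2) = 0.02815·1.05e+04·291.1 = 8.607e+04 Pa.
Pumping power P = QΔP = 0.0006·8.607e+04 = 51.64 W = 51.6 W.

P ≈ 51.6 W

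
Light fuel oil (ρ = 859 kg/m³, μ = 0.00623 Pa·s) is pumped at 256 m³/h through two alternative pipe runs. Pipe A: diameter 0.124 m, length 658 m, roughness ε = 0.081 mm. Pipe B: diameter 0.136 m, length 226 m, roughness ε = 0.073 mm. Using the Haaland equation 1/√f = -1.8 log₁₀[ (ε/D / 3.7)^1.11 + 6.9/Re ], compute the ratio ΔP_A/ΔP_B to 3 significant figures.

Pipe A: V = Q/A = 0.07111/0.01208 = 5.888 m/s; Re = 1.007e+05; ε/D = 0.000653; Haaland → f = 0.02067; ΔP_A = f(L/D)(ρV²/2) = 1.634e+06 Pa.
Pipe B: V = Q/A = 0.07111/0.01453 = 4.895 m/s; Re = 9.179e+04; ε/D = 0.000537; Haaland → f = 0.02044; ΔP_B = f(L/D)(ρV²/2) = 3.496e+05 Pa.
ΔP_A/ΔP_B = 1.634e+06/3.496e+05 = 4.67.

ΔP_A/ΔP_B ≈ 4.67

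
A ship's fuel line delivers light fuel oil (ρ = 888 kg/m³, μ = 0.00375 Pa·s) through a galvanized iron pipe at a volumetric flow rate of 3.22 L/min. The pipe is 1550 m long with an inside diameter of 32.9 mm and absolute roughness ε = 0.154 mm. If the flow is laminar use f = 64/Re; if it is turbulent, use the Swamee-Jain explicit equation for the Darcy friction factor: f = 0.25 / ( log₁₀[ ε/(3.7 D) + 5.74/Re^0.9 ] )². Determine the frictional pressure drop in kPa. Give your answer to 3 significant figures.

Q = 3.22 L/min = 3.22/60000 = 5.367e-05 m³/s.
Cross-sectional area A = πD²/4 = π(0.0329)²/4 = 0.0008501 m²; mean velocity V = Q/A = 5.367e-05/0.0008501 = 0.06313 m/s.
Reynolds number Re = ρVD/μ = 888 · 0.06313 · 0.0329 / 0.00375 = 491.8.
Re < 2300 → laminar flow, so f = 64/Re = 64/491.8 = 0.1301 (the turbulent correlation is not needed).
Darcy-Weisbach: ΔP = f(L/D)(ρV²/2) = 0.1301·(1550/0.0329)·(888·0.06313²/2) = 0.1301·4.711e+04·1.769 = 1.085e+04 Pa.
ΔP = 1.085e+04 Pa = 10.8 kPa.

ΔP ≈ 10.8 kPa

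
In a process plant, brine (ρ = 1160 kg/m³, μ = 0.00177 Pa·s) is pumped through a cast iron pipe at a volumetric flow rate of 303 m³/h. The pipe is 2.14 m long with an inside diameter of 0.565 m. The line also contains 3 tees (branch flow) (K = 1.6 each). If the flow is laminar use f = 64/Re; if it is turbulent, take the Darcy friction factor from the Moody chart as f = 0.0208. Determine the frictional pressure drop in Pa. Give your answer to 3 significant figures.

Q = 303 m³/h = 303/3600 = 0.08417 m³/s.
Cross-sectional area A = πD²/4 = π(0.565)²/4 = 0.2507 m²; mean velocity V = Q/A = 0.08417/0.2507 = 0.3357 m/s.
Reynolds number Re = ρVD/μ = 1160 · 0.3357 · 0.565 / 0.00177 = 1.243e+05.
Re > 4000 → turbulent; use the Moody-chart value f = 0.0208.
Total minor-loss coefficient ΣK = 3·1.6 = 4.8.
ΔP = [f·L/D + ΣK]·(ρV²/2) = [0.0208·2.14/0.565 + 4.8]·(1160·0.3357²/2) = [0.07878 + 4.8]·65.36 = 318.9 Pa.

ΔP ≈ 319 Pa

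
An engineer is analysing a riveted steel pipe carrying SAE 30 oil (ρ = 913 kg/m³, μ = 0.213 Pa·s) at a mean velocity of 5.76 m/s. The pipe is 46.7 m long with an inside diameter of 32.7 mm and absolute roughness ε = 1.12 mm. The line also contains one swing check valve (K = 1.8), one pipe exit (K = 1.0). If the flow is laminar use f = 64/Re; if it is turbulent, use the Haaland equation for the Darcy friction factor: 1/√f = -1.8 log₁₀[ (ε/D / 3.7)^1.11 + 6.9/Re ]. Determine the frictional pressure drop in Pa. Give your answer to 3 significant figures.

ΔP ≈ 1.76×10^6 Pa

Reynolds number Re = ρVD/μ = 913 · 5.76 · 0.0327 / 0.213 = 807.3.
Re < 2300 → laminar flow, so f = 64/Re = 64/807.3 = 0.07927 (the turbulent correlation is not needed).
Total minor-loss coefficient ΣK = 1·1.8 + 1·1 = 2.8.
ΔP = [f·L/D + ΣK]·(ρV²/2) = [0.07927·46.7/0.0327 + 2.8]·(913·5.76²/2) = [113.2 + 2.8]·1.515e+04 = 1.757e+06 Pa.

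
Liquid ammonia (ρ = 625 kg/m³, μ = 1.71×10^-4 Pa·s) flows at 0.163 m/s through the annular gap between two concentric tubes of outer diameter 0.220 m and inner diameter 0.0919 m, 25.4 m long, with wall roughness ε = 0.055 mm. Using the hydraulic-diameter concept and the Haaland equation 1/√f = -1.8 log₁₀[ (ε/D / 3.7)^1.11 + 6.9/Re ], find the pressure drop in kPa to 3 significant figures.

ΔP ≈ 0.0338 kPa

Hydraulic diameter D_h = 4A/P = D_o - D_i = 0.22 - 0.0919 = 0.1281 m.
Re = ρVD_h/μ = 625·0.163·0.1281/0.000171 = 7.632e+04.
ε/D_h = 5.5e-05/0.1281 = 0.000429; Haaland gives 1/√f = -1.8 log₁₀[4.28e-05+9.04e-05] = 6.976, so f = 0.02055.
ΔP = f(L/D_h)(ρV²/2) = 0.02055·25.4/0.1281·8.303 = 33.83 Pa.
ΔP = 0.0338 kPa.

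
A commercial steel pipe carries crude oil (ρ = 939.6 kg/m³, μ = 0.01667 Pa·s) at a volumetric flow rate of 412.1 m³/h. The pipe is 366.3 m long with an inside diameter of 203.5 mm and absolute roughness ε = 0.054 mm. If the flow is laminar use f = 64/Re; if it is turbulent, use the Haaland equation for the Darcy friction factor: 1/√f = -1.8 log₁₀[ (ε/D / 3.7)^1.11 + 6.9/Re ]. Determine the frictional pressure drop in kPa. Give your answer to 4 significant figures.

ΔP ≈ 235.2 kPa

Q = 412.1 m³/h = 412.1/3600 = 0.1145 m³/s.
Cross-sectional area A = πD²/4 = π(0.2035)²/4 = 0.03253 m²; mean velocity V = Q/A = 0.1145/0.03253 = 3.52 m/s.
Reynolds number Re = ρVD/μ = 939.6 · 3.52 · 0.2035 / 0.0167 = 4.037e+04.
Re > 4000 → turbulent. Relative roughness ε/D = 5.4e-05/0.2035 = 0.000265. Haaland: 1/√f = -1.8 log₁₀[(0.000265/3.7)^1.11 + 6.9/4.037e+04] = -1.8 log₁₀[2.51e-05 + 0.000171] = 6.674, so f = 0.02245.
Darcy-Weisbach: ΔP = f(L/D)(ρV²/2) = 0.02245·(366.3/0.2035)·(939.6·3.52²/2) = 0.02245·1800·5819 = 2.352e+05 Pa.
ΔP = 2.352e+05 Pa = 235.2 kPa.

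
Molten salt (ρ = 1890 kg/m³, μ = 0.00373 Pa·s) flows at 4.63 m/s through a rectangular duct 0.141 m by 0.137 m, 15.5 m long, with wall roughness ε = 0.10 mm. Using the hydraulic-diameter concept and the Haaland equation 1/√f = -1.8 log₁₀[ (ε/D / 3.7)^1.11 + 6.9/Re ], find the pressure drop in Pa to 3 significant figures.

ΔP ≈ 43300 Pa

Hydraulic diameter D_h = 4A/P = 4·(0.141·0.137)/(2·(0.141+0.137)) = 0.07727/0.556 = 0.139 m.
Re = ρVD_h/μ = 1890·4.63·0.139/0.00373 = 3.26e+05.
ε/D_h = 0.0001/0.139 = 0.00072; Haaland gives 1/√f = -1.8 log₁₀[7.6e-05+2.12e-05] = 7.223, so f = 0.01917.
ΔP = f(L/D_h)(ρV²/2) = 0.01917·15.5/0.139·2.026e+04 = 4.331e+04 Pa.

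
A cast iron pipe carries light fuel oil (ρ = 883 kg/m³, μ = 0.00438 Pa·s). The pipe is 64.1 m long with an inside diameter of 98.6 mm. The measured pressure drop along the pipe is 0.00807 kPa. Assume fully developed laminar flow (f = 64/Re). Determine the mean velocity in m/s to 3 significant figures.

For laminar flow, f = 64/Re with Re = ρVD/μ, so Darcy-Weisbach reduces to ΔP = 32μLV/D². Solving for V: V = ΔP·D²/(32μL) = 8.07·(0.0986)²/(32·0.00438·64.1) = 0.008733 m/s.
Check: Re = ρVD/μ = 883·0.008733·0.0986/0.00438 = 173.6 < 2300, so the laminar assumption holds.

V ≈ 0.00873 m/s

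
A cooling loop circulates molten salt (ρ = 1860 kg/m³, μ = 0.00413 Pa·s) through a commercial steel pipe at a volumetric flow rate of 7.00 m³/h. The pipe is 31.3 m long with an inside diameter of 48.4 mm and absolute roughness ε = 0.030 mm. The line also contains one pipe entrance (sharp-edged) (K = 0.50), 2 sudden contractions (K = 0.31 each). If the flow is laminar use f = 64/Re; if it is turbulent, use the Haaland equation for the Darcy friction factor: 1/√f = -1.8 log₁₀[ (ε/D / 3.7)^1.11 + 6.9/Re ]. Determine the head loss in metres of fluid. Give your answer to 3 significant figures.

h_f ≈ 1.02 m

Q = 7.00 m³/h = 7.00/3600 = 0.001944 m³/s.
Cross-sectional area A = πD²/4 = π(0.0484)²/4 = 0.00184 m²; mean velocity V = Q/A = 0.001944/0.00184 = 1.057 m/s.
Reynolds number Re = ρVD/μ = 1860 · 1.057 · 0.0484 / 0.00413 = 2.304e+04.
Re > 4000 → turbulent. Relative roughness ε/D = 3e-05/0.0484 = 0.00062. Haaland: 1/√f = -1.8 log₁₀[(0.00062/3.7)^1.11 + 6.9/2.304e+04] = -1.8 log₁₀[6.44e-05 + 0.0003] = 6.19, so f = 0.0261.
Total minor-loss coefficient ΣK = 1·0.5 + 2·0.31 = 1.12.
ΔP = [f·L/D + ΣK]·(ρV²/2) = [0.0261·31.3/0.0484 + 1.12]·(1860·1.057²/2) = [16.88 + 1.12]·1039 = 1.869e+04 Pa.
Head loss h_f = ΔP/(ρg) = 1.869e+04/(1860·9.81) = 1.02 m.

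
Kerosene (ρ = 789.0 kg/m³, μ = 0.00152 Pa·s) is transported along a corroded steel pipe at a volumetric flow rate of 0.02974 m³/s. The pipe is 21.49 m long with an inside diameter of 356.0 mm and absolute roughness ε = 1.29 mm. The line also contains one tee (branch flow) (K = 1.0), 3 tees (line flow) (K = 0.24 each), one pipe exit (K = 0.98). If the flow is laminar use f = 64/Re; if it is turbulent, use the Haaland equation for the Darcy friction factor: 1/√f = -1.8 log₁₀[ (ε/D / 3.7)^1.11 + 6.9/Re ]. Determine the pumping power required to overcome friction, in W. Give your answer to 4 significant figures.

Cross-sectional area A = πD²/4 = π(0.356)²/4 = 0.09954 m²; mean velocity V = Q/A = 0.02974/0.09954 = 0.2988 m/s.
Reynolds number Re = ρVD/μ = 789 · 0.2988 · 0.356 / 0.00152 = 5.521e+04.
Re > 4000 → turbulent. Relative roughness ε/D = 0.00129/0.356 = 0.00362. Haaland: 1/√f = -1.8 log₁₀[(0.00362/3.7)^1.11 + 6.9/5.521e+04] = -1.8 log₁₀[0.000457 + 0.000125] = 5.823, so f = 0.02949.
Total minor-loss coefficient ΣK = 1·1 + 3·0.24 + 1·0.98 = 2.7.
ΔP = [f·L/D + ΣK]·(ρV²/2) = [0.02949·21.49/0.356 + 2.7]·(789·0.2988²/2) = [1.78 + 2.7]·35.22 = 157.8 Pa.
Pumping power P = QΔP = 0.02974·157.8 = 4.6923 W = 4.692 W.

P ≈ 4.692 W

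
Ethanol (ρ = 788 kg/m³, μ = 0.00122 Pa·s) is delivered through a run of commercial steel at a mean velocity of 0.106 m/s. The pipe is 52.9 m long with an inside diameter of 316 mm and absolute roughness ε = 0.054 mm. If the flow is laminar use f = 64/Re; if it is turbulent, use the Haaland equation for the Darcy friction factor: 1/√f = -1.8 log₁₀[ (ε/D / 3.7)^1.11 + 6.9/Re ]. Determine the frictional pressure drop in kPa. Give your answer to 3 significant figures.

ΔP ≈ 0.0189 kPa

Reynolds number Re = ρVD/μ = 788 · 0.106 · 0.316 / 0.00122 = 2.164e+04.
Re > 4000 → turbulent. Relative roughness ε/D = 5.4e-05/0.316 = 0.000171. Haaland: 1/√f = -1.8 log₁₀[(0.000171/3.7)^1.11 + 6.9/2.164e+04] = -1.8 log₁₀[1.54e-05 + 0.000319] = 6.256, so f = 0.02555.
Darcy-Weisbach: ΔP = f(L/D)(ρV²/2) = 0.02555·(52.9/0.316)·(788·0.106²/2) = 0.02555·167.4·4.427 = 18.93 Pa.
ΔP = 18.93 Pa = 0.0189 kPa.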